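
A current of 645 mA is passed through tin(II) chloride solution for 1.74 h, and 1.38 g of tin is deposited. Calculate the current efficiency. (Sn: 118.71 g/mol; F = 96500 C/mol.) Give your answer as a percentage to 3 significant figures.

Q = 0.645 × 6264 = 4040 C
n(e⁻) = 4040 / 96500 = 0.04187 mol
Sn²⁺ + 2e⁻ → Sn, so theoretical n(Sn) = 0.02094 mol → 2.486 g
Efficiency = 1.38 / 2.486 = 0.5551 = 55.5%

55.5%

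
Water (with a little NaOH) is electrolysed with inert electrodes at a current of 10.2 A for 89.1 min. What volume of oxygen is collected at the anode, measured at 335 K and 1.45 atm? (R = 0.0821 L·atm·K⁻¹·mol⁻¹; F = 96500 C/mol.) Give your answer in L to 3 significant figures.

2.68 L

Q = It = 10.2 × 5346 = 54530 C
Moles of electrons = 54530 / 96500 = 0.5651 mol
2H₂O → O₂ + 4H⁺ + 4e⁻, so n(O₂) = 0.5651 / 4 = 0.1413 mol
V = nRT/P = 0.1413 × 0.0821 × 335 / 1.45 = 2.680 L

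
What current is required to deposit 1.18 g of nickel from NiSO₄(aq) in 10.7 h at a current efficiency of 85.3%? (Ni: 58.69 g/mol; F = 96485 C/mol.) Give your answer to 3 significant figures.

0.118 A

n(Ni) = 1.18 / 58.69 = 0.02011 mol
Ni²⁺ + 2e⁻ → Ni, so n(e⁻) = 2 × 0.02011 = 0.04022 mol
Q = 0.04022 × 96485 / 0.853 = 4549 C
I = Q / t = 4549 / 38520 s = 0.118 A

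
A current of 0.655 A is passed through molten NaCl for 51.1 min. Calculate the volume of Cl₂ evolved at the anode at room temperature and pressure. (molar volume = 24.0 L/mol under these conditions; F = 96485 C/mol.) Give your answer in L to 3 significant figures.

Charge passed = 0.655 × 3066 = 2008 C
n(e⁻) = 2008 / 96485 = 0.02081 mol
2Cl⁻ → Cl₂ + 2e⁻, so n(Cl₂) = 0.02081 / 2 = 0.01041 mol
V = 0.01041 × 24.0 = 0.2498 L

0.250 L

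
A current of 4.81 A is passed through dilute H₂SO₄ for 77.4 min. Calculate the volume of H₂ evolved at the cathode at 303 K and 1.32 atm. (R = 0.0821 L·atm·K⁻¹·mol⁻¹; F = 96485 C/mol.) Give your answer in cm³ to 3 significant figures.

2180 cm³

Charge passed = 4.81 × 4644 = 22340 C
n(e⁻) = Q/F = 22340/96485 = 0.2315 mol
2H⁺ + 2e⁻ → H₂, so n(H₂) = 0.2315 / 2 = 0.1158 mol
V = nRT/P = 0.1158 × 0.0821 × 303 / 1.32 = 2.182 L
= 2180 cm³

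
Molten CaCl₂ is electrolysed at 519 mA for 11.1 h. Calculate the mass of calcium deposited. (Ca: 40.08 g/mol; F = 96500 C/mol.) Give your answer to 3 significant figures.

4.31 g

Q = 0.519 A × 39960 s = 20740 C
Moles of electrons = 20740 / 96500 = 0.2149 mol
Ca²⁺ + 2e⁻ → Ca, so n(Ca) = 0.2149 / 2 = 0.1075 mol
m = 0.1075 × 40.08 = 4.31 g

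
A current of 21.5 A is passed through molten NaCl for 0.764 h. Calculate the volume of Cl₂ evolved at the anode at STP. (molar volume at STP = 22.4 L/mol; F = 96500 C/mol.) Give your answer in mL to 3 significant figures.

Q = 21.5 A × 2750.4 s = 59130 C
n(e⁻) = 59130 / 96500 = 0.6127 mol
2Cl⁻ → Cl₂ + 2e⁻, so n(Cl₂) = 0.6127 / 2 = 0.3064 mol
V = 0.3064 × 22.4 = 6.863 L
= 6860 mL

6860 mL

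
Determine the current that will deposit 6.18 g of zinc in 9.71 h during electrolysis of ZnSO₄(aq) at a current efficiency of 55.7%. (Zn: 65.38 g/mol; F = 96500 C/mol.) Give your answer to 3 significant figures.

n(Zn) = 6.18 / 65.38 = 0.09452 mol
Zn²⁺ + 2e⁻ → Zn, so n(e⁻) = 2 × 0.09452 = 0.1890 mol
Q = 0.1890 × 96500 / 0.557 = 32740 C
I = Q / t = 32740 / 34956 s = 0.937 A

0.937 A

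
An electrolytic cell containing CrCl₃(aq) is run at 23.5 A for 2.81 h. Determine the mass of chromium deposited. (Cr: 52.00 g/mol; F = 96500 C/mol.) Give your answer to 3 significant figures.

42.7 g

Q = 23.5 A × 10116 s = 2.377×10^5 C
n(e⁻) = Q/F = 2.377×10^5/96500 = 2.463 mol
Cr³⁺ + 3e⁻ → Cr, so n(Cr) = 2.463 / 3 = 0.8210 mol
m = 0.8210 × 52.00 = 42.7 g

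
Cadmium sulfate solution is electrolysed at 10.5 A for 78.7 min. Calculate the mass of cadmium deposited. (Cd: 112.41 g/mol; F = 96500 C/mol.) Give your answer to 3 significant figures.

Q = It = 10.5 × 4722 = 49580 C
n(e⁻) = 49580 / 96500 = 0.5138 mol
Cd²⁺ + 2e⁻ → Cd, so n(Cd) = 0.5138 / 2 = 0.2569 mol
m = 0.2569 × 112.41 = 28.9 g

28.9 g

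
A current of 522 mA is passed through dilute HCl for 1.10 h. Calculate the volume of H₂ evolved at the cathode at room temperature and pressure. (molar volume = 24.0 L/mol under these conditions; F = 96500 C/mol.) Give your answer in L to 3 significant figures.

Q = It = 0.522 × 3960 = 2067 C
n(e⁻) = Q/F = 2067/96500 = 0.02142 mol
2H⁺ + 2e⁻ → H₂, so n(H₂) = 0.02142 / 2 = 0.01071 mol
V = 0.01071 × 24.0 = 0.2570 L

0.257 L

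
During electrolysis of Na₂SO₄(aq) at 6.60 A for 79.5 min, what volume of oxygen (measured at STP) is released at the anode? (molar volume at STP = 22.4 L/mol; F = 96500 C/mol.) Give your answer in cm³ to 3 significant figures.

1830 cm³

Q = It = 6.60 × 4770 = 31480 C
n(e⁻) = Q/F = 31480/96500 = 0.3262 mol
2H₂O → O₂ + 4H⁺ + 4e⁻, so n(O₂) = 0.3262 / 4 = 0.08155 mol
V = 0.08155 × 22.4 = 1.827 L
= 1830 cm³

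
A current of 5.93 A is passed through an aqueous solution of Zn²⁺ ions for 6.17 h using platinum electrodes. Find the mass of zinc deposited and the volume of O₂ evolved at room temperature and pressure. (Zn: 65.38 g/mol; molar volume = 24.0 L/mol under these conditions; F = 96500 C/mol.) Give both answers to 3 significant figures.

44.6 g Zn; 8.19 L O₂

Q = 5.93 × 22212 = 1.317×10^5 C; n(e⁻) = 1.317×10^5 / 96500 = 1.365 mol
Cathode: Zn²⁺ + 2e⁻ → Zn → n(Zn) = 1.365/2 = 0.6825 mol → 44.6 g
Anode: 2H₂O → O₂ + 4H⁺ + 4e⁻ → n(O₂) = 1.365/4 = 0.3413 mol → 8.19 L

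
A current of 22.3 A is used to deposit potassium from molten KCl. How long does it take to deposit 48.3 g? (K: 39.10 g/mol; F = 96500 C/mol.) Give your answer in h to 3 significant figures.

n(K) = 48.3 / 39.10 = 1.235 mol
K⁺ + e⁻ → K, so n(e⁻) = 1.235 mol
Q = 1.235 × 96500 = 1.192×10^5 C
t = Q / I = 1.192×10^5 / 22.3 = 5345 s = 1.48 h

1.48 h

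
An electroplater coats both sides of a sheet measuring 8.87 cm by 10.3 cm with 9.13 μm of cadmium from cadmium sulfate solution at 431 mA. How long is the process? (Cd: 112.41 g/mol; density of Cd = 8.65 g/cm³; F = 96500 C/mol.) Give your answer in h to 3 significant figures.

Plated area = 2 × 8.87 × 10.3 = 182.7 cm²
Volume = 182.7 × 9.13×10⁻⁴ cm = 0.1668 cm³
m(Cd) = 0.1668 × 8.65 = 1.443 g
n(Cd) = 1.443 / 112.41 = 0.01284 mol; n(e⁻) = 2 × 0.01284 = 0.02568 mol
Q = 0.02568 × 96500 = 2478 C
t = 2478 / 0.431 = 5749 s = 1.60 h

1.60 h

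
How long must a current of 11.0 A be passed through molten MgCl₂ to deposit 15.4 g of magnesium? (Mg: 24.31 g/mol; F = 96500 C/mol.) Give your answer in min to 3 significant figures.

185 min

n(Mg) = 15.4 / 24.31 = 0.6335 mol
Mg²⁺ + 2e⁻ → Mg, so n(e⁻) = 2 × 0.6335 = 1.267 mol
Q = 1.267 × 96500 = 1.223×10^5 C
t = Q / I = 1.223×10^5 / 11.0 = 11120 s = 185 min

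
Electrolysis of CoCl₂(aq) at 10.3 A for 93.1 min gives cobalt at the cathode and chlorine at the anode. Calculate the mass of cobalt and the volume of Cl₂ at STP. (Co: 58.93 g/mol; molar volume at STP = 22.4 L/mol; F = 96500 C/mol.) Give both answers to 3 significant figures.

17.6 g Co; 6.68 L Cl₂

Q = 10.3 × 5586 = 57540 C; n(e⁻) = 57540 / 96500 = 0.5963 mol
Cathode: Co²⁺ + 2e⁻ → Co → n(Co) = 0.5963/2 = 0.2982 mol → 17.6 g
Anode: 2Cl⁻ → Cl₂ + 2e⁻ → n(Cl₂) = 0.5963/2 = 0.2982 mol → 6.68 L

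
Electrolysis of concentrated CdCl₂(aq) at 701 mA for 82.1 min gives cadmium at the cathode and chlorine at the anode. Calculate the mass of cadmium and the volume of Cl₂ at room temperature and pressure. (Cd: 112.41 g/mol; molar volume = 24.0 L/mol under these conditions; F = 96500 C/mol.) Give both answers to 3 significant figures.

Q = 0.701 × 4926 = 3453 C; n(e⁻) = 3453 / 96500 = 0.03578 mol
Cathode: Cd²⁺ + 2e⁻ → Cd → n(Cd) = 0.03578/2 = 0.01789 mol → 2.01 g
Anode: 2Cl⁻ → Cl₂ + 2e⁻ → n(Cl₂) = 0.03578/2 = 0.01789 mol → 0.429 L

2.01 g Cd; 0.429 L Cl₂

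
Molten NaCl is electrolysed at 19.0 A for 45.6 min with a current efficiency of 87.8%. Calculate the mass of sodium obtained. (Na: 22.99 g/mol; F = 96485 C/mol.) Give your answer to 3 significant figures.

10.9 g

Q = 19.0 × 2736 = 51980 C
n(e⁻) = 51980 / 96485 = 0.5387 mol
Na⁺ + e⁻ → Na, so theoretical m(Na) = 0.5387 × 22.99 = 12.38 g
Actual mass = 87.8% × 12.38 = 10.9 g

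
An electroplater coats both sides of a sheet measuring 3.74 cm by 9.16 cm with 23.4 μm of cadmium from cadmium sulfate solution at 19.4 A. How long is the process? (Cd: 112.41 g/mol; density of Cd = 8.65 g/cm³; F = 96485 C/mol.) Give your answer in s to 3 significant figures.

123 s

Plated area = 2 × 3.74 × 9.16 = 68.52 cm²
Volume = 68.52 × 23.4×10⁻⁴ cm = 0.1603 cm³
m(Cd) = 0.1603 × 8.65 = 1.387 g
n(Cd) = 1.387 / 112.41 = 0.01234 mol; n(e⁻) = 2 × 0.01234 = 0.02468 mol
Q = 0.02468 × 96485 = 2381 C
t = 2381 / 19.4 = 122.7 s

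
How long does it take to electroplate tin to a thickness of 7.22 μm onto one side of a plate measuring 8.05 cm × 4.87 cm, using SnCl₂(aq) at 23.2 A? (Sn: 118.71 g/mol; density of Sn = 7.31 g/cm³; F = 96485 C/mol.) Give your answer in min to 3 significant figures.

0.242 min

Plated area = 8.05 × 4.87 = 39.20 cm²
Volume = 39.20 × 7.22×10⁻⁴ cm = 0.02830 cm³
m(Sn) = 0.02830 × 7.31 = 0.2069 g
n(Sn) = 0.2069 / 118.71 = 0.001743 mol; n(e⁻) = 2 × 0.001743 = 0.003486 mol
Q = 0.003486 × 96485 = 336.3 C
t = 336.3 / 23.2 = 14.50 s = 0.242 min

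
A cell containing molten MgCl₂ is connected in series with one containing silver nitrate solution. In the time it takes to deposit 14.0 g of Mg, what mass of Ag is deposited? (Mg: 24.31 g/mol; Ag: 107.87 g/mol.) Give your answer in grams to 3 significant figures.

124 g

n(Mg) = 14.0 / 24.31 = 0.5759 mol
Mg²⁺ + 2e⁻ → Mg, so n(e⁻) = 2 × 0.5759 = 1.152 mol
The cells are in series, so the same charge (and hence the same n(e⁻) = 1.152 mol) passes through both.
Ag⁺ + e⁻ → Ag, so n(Ag) = 1.152 mol
m(Ag) = 1.152 × 107.87 = 124 g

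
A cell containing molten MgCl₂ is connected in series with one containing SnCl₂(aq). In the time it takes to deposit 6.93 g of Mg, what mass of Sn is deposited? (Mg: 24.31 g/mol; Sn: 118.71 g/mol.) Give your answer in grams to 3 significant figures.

33.8 g

n(Mg) = 6.93 / 24.31 = 0.2851 mol
Mg²⁺ + 2e⁻ → Mg, so n(e⁻) = 2 × 0.2851 = 0.5702 mol
The cells are in series, so the same charge (and hence the same n(e⁻) = 0.5702 mol) passes through both.
Sn²⁺ + 2e⁻ → Sn, so n(Sn) = 0.5702 / 2 = 0.2851 mol
m(Sn) = 0.2851 × 118.71 = 33.8 g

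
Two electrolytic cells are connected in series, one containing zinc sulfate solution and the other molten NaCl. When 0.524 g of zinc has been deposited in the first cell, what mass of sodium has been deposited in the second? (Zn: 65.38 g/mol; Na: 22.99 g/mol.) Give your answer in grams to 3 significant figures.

0.369 g

n(Zn) = 0.524 / 65.38 = 0.008015 mol
Zn²⁺ + 2e⁻ → Zn, so n(e⁻) = 2 × 0.008015 = 0.01603 mol
In series, the same 0.01603 mol of electrons flows through the second cell.
Na⁺ + e⁻ → Na, so n(Na) = 0.01603 mol
m(Na) = 0.01603 × 22.99 = 0.369 g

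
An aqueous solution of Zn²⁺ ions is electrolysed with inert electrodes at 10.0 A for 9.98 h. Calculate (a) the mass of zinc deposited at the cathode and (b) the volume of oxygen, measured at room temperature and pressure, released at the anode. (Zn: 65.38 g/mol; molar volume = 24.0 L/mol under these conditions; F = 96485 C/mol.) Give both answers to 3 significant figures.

122 g Zn; 22.3 L O₂

Q = 10.0 × 35928 = 3.593×10^5 C; n(e⁻) = 3.593×10^5 / 96485 = 3.724 mol
Cathode: Zn²⁺ + 2e⁻ → Zn → n(Zn) = 3.724/2 = 1.862 mol → 122 g
Anode: 2H₂O → O₂ + 4H⁺ + 4e⁻ → n(O₂) = 3.724/4 = 0.9310 mol → 22.3 L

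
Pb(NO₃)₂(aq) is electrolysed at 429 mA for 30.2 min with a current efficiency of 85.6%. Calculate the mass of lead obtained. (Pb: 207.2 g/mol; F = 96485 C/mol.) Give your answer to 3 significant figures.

0.714 g

Q = 0.429 × 1812 = 777.3 C
n(e⁻) = 777.3 / 96485 = 0.008056 mol
Pb²⁺ + 2e⁻ → Pb, so theoretical m(Pb) = 0.004028 × 207.2 = 0.8346 g
Actual mass = 85.6% × 0.8346 = 0.714 g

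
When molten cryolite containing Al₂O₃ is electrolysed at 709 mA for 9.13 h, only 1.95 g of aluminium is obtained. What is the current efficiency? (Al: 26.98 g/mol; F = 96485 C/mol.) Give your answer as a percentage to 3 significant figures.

89.8%

Q = 0.709 × 32868 = 23300 C
n(e⁻) = 23300 / 96485 = 0.2415 mol
Al³⁺ + 3e⁻ → Al, so theoretical n(Al) = 0.08050 mol → 2.172 g
Efficiency = 1.95 / 2.172 = 0.8978 = 89.8%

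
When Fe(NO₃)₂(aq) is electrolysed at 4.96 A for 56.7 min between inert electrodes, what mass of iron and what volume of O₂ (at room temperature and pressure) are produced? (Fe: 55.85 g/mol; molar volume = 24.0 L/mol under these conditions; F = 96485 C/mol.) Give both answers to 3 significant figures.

4.88 g Fe; 1.05 L O₂

Q = 4.96 × 3402 = 16870 C; n(e⁻) = 16870 / 96485 = 0.1748 mol
Cathode: Fe²⁺ + 2e⁻ → Fe → n(Fe) = 0.1748/2 = 0.08740 mol → 4.88 g
Anode: 2H₂O → O₂ + 4H⁺ + 4e⁻ → n(O₂) = 0.1748/4 = 0.04370 mol → 1.05 L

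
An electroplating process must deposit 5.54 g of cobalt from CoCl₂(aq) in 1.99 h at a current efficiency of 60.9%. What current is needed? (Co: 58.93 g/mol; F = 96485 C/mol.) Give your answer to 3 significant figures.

4.16 A

n(Co) = 5.54 / 58.93 = 0.09401 mol
Co²⁺ + 2e⁻ → Co, so n(e⁻) = 2 × 0.09401 = 0.1880 mol
Q = 0.1880 × 96485 / 0.609 = 29790 C
I = Q / t = 29790 / 7164 s = 4.16 A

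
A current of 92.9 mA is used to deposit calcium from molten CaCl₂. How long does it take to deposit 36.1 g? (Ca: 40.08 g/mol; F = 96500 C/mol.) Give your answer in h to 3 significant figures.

n(Ca) = 36.1 / 40.08 = 0.9007 mol
Ca²⁺ + 2e⁻ → Ca, so n(e⁻) = 2 × 0.9007 = 1.801 mol
Q = 1.801 × 96500 = 1.738×10^5 C
t = Q / I = 1.738×10^5 / 0.0929 = 1.871×10^6 s = 520 h

520 h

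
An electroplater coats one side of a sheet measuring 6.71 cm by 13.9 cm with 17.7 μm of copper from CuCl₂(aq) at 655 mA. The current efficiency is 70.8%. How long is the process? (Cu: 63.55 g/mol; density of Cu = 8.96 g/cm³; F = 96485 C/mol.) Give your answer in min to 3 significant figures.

161 min

Plated area = 6.71 × 13.9 = 93.27 cm²
Volume = 93.27 × 17.7×10⁻⁴ cm = 0.1651 cm³
m(Cu) = 0.1651 × 8.96 = 1.479 g
n(Cu) = 1.479 / 63.55 = 0.02327 mol; n(e⁻) = 2 × 0.02327 = 0.04654 mol
Q = 0.04654 × 96485 / 0.708 = 6342 C
t = 6342 / 0.655 = 9682 s = 161 min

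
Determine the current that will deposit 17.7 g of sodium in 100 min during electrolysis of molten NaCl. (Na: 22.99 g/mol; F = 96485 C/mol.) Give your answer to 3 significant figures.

n(Na) = 17.7 / 22.99 = 0.7699 mol
Na⁺ + e⁻ → Na, so n(e⁻) = 0.7699 mol
Q = 0.7699 × 96485 = 74280 C
I = Q / t = 74280 / 6000 s = 12.4 A

12.4 A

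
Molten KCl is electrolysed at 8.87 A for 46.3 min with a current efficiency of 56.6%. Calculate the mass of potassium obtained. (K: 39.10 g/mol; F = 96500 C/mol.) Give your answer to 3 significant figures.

Q = 8.87 × 2778 = 24640 C
n(e⁻) = 24640 / 96500 = 0.2553 mol
K⁺ + e⁻ → K, so theoretical m(K) = 0.2553 × 39.10 = 9.982 g
Actual mass = 56.6% × 9.982 = 5.65 g

5.65 g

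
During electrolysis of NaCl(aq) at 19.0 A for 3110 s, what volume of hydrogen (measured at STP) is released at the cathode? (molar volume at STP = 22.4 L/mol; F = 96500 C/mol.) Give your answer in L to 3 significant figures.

6.86 L

Charge passed = 19.0 × 3110 = 59090 C
n(e⁻) = 59090 / 96500 = 0.6123 mol
2H⁺ + 2e⁻ → H₂, so n(H₂) = 0.6123 / 2 = 0.3062 mol
V = 0.3062 × 22.4 = 6.859 L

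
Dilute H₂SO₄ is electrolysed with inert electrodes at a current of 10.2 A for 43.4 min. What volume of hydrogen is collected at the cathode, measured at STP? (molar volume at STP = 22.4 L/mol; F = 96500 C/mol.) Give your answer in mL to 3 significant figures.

Q = It = 10.2 × 2604 = 26560 C
n(e⁻) = Q/F = 26560/96500 = 0.2752 mol
2H⁺ + 2e⁻ → H₂, so n(H₂) = 0.2752 / 2 = 0.1376 mol
V = 0.1376 × 22.4 = 3.082 L
= 3080 mL

3080 mL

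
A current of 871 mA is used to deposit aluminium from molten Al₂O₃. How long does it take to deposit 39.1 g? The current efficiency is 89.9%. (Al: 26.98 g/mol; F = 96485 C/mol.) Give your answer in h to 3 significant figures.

n(Al) = 39.1 / 26.98 = 1.449 mol
Al³⁺ + 3e⁻ → Al, so n(e⁻) = 3 × 1.449 = 4.347 mol
Q = 4.347 × 96485 / 0.899 = 4.665×10^5 C
t = Q / I = 4.665×10^5 / 0.871 = 5.356×10^5 s = 149 h

149 h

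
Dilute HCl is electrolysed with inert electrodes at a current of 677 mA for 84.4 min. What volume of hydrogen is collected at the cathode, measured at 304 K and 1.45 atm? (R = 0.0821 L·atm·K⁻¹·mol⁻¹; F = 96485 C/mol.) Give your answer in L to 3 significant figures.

0.306 L

Q = 0.677 A × 5064 s = 3428 C
Moles of electrons = 3428 / 96485 = 0.03553 mol
2H⁺ + 2e⁻ → H₂, so n(H₂) = 0.03553 / 2 = 0.01777 mol
V = nRT/P = 0.01777 × 0.0821 × 304 / 1.45 = 0.3059 L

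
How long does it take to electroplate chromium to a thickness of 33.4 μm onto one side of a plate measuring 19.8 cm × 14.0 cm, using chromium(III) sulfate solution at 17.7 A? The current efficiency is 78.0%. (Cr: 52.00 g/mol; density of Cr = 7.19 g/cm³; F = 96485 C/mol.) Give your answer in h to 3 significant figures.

0.746 h

Plated area = 19.8 × 14.0 = 277.2 cm²
Volume = 277.2 × 33.4×10⁻⁴ cm = 0.9258 cm³
m(Cr) = 0.9258 × 7.19 = 6.657 g
n(Cr) = 6.657 / 52.00 = 0.1280 mol; n(e⁻) = 3 × 0.1280 = 0.3840 mol
Q = 0.3840 × 96485 / 0.780 = 47500 C
t = 47500 / 17.7 = 2684 s = 0.746 h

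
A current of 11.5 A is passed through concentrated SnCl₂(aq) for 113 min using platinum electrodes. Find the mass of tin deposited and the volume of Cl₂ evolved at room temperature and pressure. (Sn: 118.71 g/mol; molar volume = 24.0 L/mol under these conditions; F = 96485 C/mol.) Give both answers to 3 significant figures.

Q = 11.5 × 6780 = 77970 C; n(e⁻) = 77970 / 96485 = 0.8081 mol
Cathode: Sn²⁺ + 2e⁻ → Sn → n(Sn) = 0.8081/2 = 0.4041 mol → 48.0 g
Anode: 2Cl⁻ → Cl₂ + 2e⁻ → n(Cl₂) = 0.8081/2 = 0.4041 mol → 9.70 L

48.0 g Sn; 9.70 L Cl₂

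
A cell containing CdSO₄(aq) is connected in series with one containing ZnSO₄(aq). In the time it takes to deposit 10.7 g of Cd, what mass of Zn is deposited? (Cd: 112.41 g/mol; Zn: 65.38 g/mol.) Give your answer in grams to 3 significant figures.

6.22 g

n(Cd) = 10.7 / 112.41 = 0.09519 mol
Cd²⁺ + 2e⁻ → Cd, so n(e⁻) = 2 × 0.09519 = 0.1904 mol
Since the cells are in series, n(e⁻) in the Zn cell is also 0.1904 mol.
Zn²⁺ + 2e⁻ → Zn, so n(Zn) = 0.1904 / 2 = 0.09520 mol
m(Zn) = 0.09520 × 65.38 = 6.22 g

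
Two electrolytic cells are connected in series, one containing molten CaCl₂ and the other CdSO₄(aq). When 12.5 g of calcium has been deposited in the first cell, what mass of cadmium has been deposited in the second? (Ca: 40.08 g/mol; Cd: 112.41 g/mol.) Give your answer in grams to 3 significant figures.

n(Ca) = 12.5 / 40.08 = 0.3119 mol
Ca²⁺ + 2e⁻ → Ca, so n(e⁻) = 2 × 0.3119 = 0.6238 mol
In series, the same 0.6238 mol of electrons flows through the second cell.
Cd²⁺ + 2e⁻ → Cd, so n(Cd) = 0.6238 / 2 = 0.3119 mol
m(Cd) = 0.3119 × 112.41 = 35.1 g

35.1 g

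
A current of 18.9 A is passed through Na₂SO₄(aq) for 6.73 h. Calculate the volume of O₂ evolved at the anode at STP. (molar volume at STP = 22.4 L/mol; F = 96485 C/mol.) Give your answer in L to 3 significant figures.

26.6 L

Q = It = 18.9 × 24228 = 4.579×10^5 C
Moles of electrons = 4.579×10^5 / 96485 = 4.746 mol
2H₂O → O₂ + 4H⁺ + 4e⁻, so n(O₂) = 4.746 / 4 = 1.187 mol
V = 1.187 × 22.4 = 26.59 L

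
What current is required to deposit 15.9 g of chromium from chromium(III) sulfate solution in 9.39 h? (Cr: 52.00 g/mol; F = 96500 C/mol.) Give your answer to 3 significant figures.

2.62 A

n(Cr) = 15.9 / 52.00 = 0.3058 mol
Cr³⁺ + 3e⁻ → Cr, so n(e⁻) = 3 × 0.3058 = 0.9174 mol
Q = 0.9174 × 96500 = 88530 C
I = Q / t = 88530 / 33804 s = 2.62 A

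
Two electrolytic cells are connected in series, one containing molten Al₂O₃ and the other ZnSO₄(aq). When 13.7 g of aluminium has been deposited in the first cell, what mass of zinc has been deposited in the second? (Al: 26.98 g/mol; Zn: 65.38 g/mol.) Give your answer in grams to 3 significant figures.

49.8 g

n(Al) = 13.7 / 26.98 = 0.5078 mol
Al³⁺ + 3e⁻ → Al, so n(e⁻) = 3 × 0.5078 = 1.523 mol
The cells are in series, so the same charge (and hence the same n(e⁻) = 1.523 mol) passes through both.
Zn²⁺ + 2e⁻ → Zn, so n(Zn) = 1.523 / 2 = 0.7615 mol
m(Zn) = 0.7615 × 65.38 = 49.8 g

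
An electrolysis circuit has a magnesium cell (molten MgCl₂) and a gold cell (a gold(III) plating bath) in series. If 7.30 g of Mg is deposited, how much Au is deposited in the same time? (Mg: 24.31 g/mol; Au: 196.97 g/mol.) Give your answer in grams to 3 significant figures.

39.4 g

n(Mg) = 7.30 / 24.31 = 0.3003 mol
Mg²⁺ + 2e⁻ → Mg, so n(e⁻) = 2 × 0.3003 = 0.6006 mol
The cells are in series, so the same charge (and hence the same n(e⁻) = 0.6006 mol) passes through both.
Au³⁺ + 3e⁻ → Au, so n(Au) = 0.6006 / 3 = 0.2002 mol
m(Au) = 0.2002 × 196.97 = 39.4 g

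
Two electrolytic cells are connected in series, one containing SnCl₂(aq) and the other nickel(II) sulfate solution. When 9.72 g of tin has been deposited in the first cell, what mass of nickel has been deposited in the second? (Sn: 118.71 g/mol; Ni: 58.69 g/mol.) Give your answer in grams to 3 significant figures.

n(Sn) = 9.72 / 118.71 = 0.08188 mol
Sn²⁺ + 2e⁻ → Sn, so n(e⁻) = 2 × 0.08188 = 0.1638 mol
Same current for the same time ⇒ same n(e⁻) = 0.1638 mol in both cells.
Ni²⁺ + 2e⁻ → Ni, so n(Ni) = 0.1638 / 2 = 0.08190 mol
m(Ni) = 0.08190 × 58.69 = 4.81 g

4.81 g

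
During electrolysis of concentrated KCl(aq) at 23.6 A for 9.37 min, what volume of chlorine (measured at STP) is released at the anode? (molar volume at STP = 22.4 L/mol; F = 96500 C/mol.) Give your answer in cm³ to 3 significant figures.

1540 cm³

Charge passed = 23.6 × 562.2 = 13270 C
n(e⁻) = 13270 / 96500 = 0.1375 mol
2Cl⁻ → Cl₂ + 2e⁻, so n(Cl₂) = 0.1375 / 2 = 0.06875 mol
V = 0.06875 × 22.4 = 1.540 L
= 1540 cm³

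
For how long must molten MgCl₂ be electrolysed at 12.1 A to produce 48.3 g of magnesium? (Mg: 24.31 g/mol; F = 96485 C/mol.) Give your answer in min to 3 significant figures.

528 min

n(Mg) = 48.3 / 24.31 = 1.987 mol
Mg²⁺ + 2e⁻ → Mg, so n(e⁻) = 2 × 1.987 = 3.974 mol
Q = 3.974 × 96485 = 3.834×10^5 C
t = Q / I = 3.834×10^5 / 12.1 = 31690 s = 528 min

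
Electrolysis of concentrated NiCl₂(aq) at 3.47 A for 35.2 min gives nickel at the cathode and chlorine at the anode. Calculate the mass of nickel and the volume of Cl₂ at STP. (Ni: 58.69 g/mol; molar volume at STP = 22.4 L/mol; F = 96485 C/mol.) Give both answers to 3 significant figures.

Q = 3.47 × 2112 = 7329 C; n(e⁻) = 7329 / 96485 = 0.07596 mol
Cathode: Ni²⁺ + 2e⁻ → Ni → n(Ni) = 0.07596/2 = 0.03798 mol → 2.23 g
Anode: 2Cl⁻ → Cl₂ + 2e⁻ → n(Cl₂) = 0.07596/2 = 0.03798 mol → 0.851 L

2.23 g Ni; 0.851 L Cl₂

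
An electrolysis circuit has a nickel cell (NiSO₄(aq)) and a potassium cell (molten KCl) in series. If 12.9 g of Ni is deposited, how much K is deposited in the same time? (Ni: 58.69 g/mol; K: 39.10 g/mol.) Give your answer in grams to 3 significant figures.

n(Ni) = 12.9 / 58.69 = 0.2198 mol
Ni²⁺ + 2e⁻ → Ni, so n(e⁻) = 2 × 0.2198 = 0.4396 mol
The cells are in series, so the same charge (and hence the same n(e⁻) = 0.4396 mol) passes through both.
K⁺ + e⁻ → K, so n(K) = 0.4396 mol
m(K) = 0.4396 × 39.10 = 17.2 g

17.2 g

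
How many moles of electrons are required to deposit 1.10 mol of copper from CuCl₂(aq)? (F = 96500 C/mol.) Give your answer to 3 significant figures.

2.20 mol

Cu²⁺ + 2e⁻ → Cu, so n(e⁻) = 2 × 1.10 = 2.200 mol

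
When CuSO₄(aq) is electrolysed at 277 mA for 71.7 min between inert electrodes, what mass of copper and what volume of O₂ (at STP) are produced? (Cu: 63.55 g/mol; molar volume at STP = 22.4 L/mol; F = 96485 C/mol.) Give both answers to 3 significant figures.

Q = 0.277 × 4302 = 1192 C; n(e⁻) = 1192 / 96485 = 0.01235 mol
Cathode: Cu²⁺ + 2e⁻ → Cu → n(Cu) = 0.01235/2 = 0.006175 mol → 0.392 g
Anode: 2H₂O → O₂ + 4H⁺ + 4e⁻ → n(O₂) = 0.01235/4 = 0.003088 mol → 0.0692 L

0.392 g Cu; 0.0692 L O₂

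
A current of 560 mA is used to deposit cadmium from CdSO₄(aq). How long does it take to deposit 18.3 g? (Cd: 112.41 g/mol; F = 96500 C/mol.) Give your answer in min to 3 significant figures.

935 min

n(Cd) = 18.3 / 112.41 = 0.1628 mol
Cd²⁺ + 2e⁻ → Cd, so n(e⁻) = 2 × 0.1628 = 0.3256 mol
Q = 0.3256 × 96500 = 31420 C
t = Q / I = 31420 / 0.560 = 56110 s = 935 min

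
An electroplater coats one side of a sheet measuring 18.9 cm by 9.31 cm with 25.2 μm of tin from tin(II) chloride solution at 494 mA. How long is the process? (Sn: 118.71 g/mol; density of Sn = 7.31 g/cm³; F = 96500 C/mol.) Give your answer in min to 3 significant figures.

Plated area = 18.9 × 9.31 = 176.0 cm²
Volume = 176.0 × 25.2×10⁻⁴ cm = 0.4435 cm³
m(Sn) = 0.4435 × 7.31 = 3.242 g
n(Sn) = 3.242 / 118.71 = 0.02731 mol; n(e⁻) = 2 × 0.02731 = 0.05462 mol
Q = 0.05462 × 96500 = 5271 C
t = 5271 / 0.494 = 10670 s = 178 min

178 min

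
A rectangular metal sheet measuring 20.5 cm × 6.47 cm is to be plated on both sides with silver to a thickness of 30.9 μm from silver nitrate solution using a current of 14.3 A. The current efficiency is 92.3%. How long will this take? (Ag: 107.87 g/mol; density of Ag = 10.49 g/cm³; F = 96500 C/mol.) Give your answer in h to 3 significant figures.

0.162 h

Plated area = 2 × 20.5 × 6.47 = 265.3 cm²
Volume = 265.3 × 30.9×10⁻⁴ cm = 0.8198 cm³
m(Ag) = 0.8198 × 10.49 = 8.600 g
n(Ag) = 8.600 / 107.87 = 0.07973 mol; n(e⁻) = 0.07973 mol
Q = 0.07973 × 96500 / 0.923 = 8336 C
t = 8336 / 14.3 = 582.9 s = 0.162 h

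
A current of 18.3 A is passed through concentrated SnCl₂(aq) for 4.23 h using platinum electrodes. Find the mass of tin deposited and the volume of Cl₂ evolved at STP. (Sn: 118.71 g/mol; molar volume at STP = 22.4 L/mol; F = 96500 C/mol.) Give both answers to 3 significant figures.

Q = 18.3 × 15228 = 2.787×10^5 C; n(e⁻) = 2.787×10^5 / 96500 = 2.888 mol
Cathode: Sn²⁺ + 2e⁻ → Sn → n(Sn) = 2.888/2 = 1.444 mol → 171 g
Anode: 2Cl⁻ → Cl₂ + 2e⁻ → n(Cl₂) = 2.888/2 = 1.444 mol → 32.3 L

171 g Sn; 32.3 L Cl₂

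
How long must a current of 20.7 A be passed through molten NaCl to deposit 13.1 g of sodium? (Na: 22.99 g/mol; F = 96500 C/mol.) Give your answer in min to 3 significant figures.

n(Na) = 13.1 / 22.99 = 0.5698 mol
Na⁺ + e⁻ → Na, so n(e⁻) = 0.5698 mol
Q = 0.5698 × 96500 = 54990 C
t = Q / I = 54990 / 20.7 = 2657 s = 44.3 min

44.3 min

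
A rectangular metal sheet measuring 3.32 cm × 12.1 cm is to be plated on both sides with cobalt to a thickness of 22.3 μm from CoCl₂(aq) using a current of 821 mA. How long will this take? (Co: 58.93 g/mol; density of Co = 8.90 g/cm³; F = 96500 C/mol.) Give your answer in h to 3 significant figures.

Plated area = 2 × 3.32 × 12.1 = 80.34 cm²
Volume = 80.34 × 22.3×10⁻⁴ cm = 0.1792 cm³
m(Co) = 0.1792 × 8.90 = 1.595 g
n(Co) = 1.595 / 58.93 = 0.02707 mol; n(e⁻) = 2 × 0.02707 = 0.05414 mol
Q = 0.05414 × 96500 = 5225 C
t = 5225 / 0.821 = 6364 s = 1.77 h

1.77 h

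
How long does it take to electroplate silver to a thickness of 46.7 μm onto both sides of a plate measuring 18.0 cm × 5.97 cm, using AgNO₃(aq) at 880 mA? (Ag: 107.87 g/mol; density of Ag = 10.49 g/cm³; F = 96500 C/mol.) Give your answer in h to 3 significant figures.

Plated area = 2 × 18.0 × 5.97 = 214.9 cm²
Volume = 214.9 × 46.7×10⁻⁴ cm = 1.004 cm³
m(Ag) = 1.004 × 10.49 = 10.53 g
n(Ag) = 10.53 / 107.87 = 0.09762 mol; n(e⁻) = 0.09762 mol
Q = 0.09762 × 96500 = 9420 C
t = 9420 / 0.880 = 10700 s = 2.97 h

2.97 h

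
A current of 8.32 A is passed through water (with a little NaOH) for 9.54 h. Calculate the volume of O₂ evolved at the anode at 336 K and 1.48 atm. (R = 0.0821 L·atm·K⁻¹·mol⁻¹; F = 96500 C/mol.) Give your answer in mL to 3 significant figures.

13800 mL

Q = 8.32 A × 34344 s = 2.857×10^5 C
Moles of electrons = 2.857×10^5 / 96500 = 2.961 mol
2H₂O → O₂ + 4H⁺ + 4e⁻, so n(O₂) = 2.961 / 4 = 0.7403 mol
V = nRT/P = 0.7403 × 0.0821 × 336 / 1.48 = 13.80 L
= 13800 mL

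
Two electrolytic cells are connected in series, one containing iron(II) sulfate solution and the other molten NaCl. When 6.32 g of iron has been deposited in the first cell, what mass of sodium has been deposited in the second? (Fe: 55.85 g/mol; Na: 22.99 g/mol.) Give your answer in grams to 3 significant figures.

n(Fe) = 6.32 / 55.85 = 0.1132 mol
Fe²⁺ + 2e⁻ → Fe, so n(e⁻) = 2 × 0.1132 = 0.2264 mol
In series, the same 0.2264 mol of electrons flows through the second cell.
Na⁺ + e⁻ → Na, so n(Na) = 0.2264 mol
m(Na) = 0.2264 × 22.99 = 5.20 g

5.20 g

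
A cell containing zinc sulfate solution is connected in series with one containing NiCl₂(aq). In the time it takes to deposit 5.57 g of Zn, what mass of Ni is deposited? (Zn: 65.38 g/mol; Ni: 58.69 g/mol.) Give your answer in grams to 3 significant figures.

5.00 g

n(Zn) = 5.57 / 65.38 = 0.08519 mol
Zn²⁺ + 2e⁻ → Zn, so n(e⁻) = 2 × 0.08519 = 0.1704 mol
The cells are in series, so the same charge (and hence the same n(e⁻) = 0.1704 mol) passes through both.
Ni²⁺ + 2e⁻ → Ni, so n(Ni) = 0.1704 / 2 = 0.08520 mol
m(Ni) = 0.08520 × 58.69 = 5.00 g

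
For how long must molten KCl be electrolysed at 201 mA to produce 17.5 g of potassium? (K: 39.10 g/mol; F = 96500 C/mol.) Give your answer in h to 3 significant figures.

n(K) = 17.5 / 39.10 = 0.4476 mol
K⁺ + e⁻ → K, so n(e⁻) = 0.4476 mol
Q = 0.4476 × 96500 = 43190 C
t = Q / I = 43190 / 0.201 = 2.149×10^5 s = 59.7 h

59.7 h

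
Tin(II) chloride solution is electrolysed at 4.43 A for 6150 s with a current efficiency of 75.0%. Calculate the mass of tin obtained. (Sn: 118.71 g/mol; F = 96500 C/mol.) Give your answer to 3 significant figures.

Q = 4.43 × 6150 = 27240 C
n(e⁻) = 27240 / 96500 = 0.2823 mol
Sn²⁺ + 2e⁻ → Sn, so theoretical m(Sn) = 0.1412 × 118.71 = 16.76 g
Actual mass = 75.0% × 16.76 = 12.6 g

12.6 g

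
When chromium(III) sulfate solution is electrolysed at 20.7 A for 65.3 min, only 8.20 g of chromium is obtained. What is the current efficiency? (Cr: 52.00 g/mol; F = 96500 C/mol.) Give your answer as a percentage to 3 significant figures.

Q = 20.7 × 3918 = 81100 C
n(e⁻) = 81100 / 96500 = 0.8404 mol
Cr³⁺ + 3e⁻ → Cr, so theoretical n(Cr) = 0.2801 mol → 14.57 g
Efficiency = 8.20 / 14.57 = 0.5628 = 56.3%

56.3%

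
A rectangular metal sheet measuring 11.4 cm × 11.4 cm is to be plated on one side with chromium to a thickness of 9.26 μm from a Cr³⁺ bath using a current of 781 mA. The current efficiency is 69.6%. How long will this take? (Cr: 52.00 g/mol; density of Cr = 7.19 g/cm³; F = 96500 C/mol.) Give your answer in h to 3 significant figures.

2.46 h

Plated area = 11.4 × 11.4 = 130.0 cm²
Volume = 130.0 × 9.26×10⁻⁴ cm = 0.1204 cm³
m(Cr) = 0.1204 × 7.19 = 0.8657 g
n(Cr) = 0.8657 / 52.00 = 0.01665 mol; n(e⁻) = 3 × 0.01665 = 0.04995 mol
Q = 0.04995 × 96500 / 0.696 = 6926 C
t = 6926 / 0.781 = 8868 s = 2.46 h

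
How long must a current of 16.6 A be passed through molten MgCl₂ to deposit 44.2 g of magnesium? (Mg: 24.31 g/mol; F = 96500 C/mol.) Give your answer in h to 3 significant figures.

n(Mg) = 44.2 / 24.31 = 1.818 mol
Mg²⁺ + 2e⁻ → Mg, so n(e⁻) = 2 × 1.818 = 3.636 mol
Q = 3.636 × 96500 = 3.509×10^5 C
t = Q / I = 3.509×10^5 / 16.6 = 21140 s = 5.87 h

5.87 h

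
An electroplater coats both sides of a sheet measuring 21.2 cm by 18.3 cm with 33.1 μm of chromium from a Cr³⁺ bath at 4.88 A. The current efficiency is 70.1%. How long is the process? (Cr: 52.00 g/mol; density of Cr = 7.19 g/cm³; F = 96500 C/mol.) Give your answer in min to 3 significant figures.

Plated area = 2 × 21.2 × 18.3 = 775.9 cm²
Volume = 775.9 × 33.1×10⁻⁴ cm = 2.568 cm³
m(Cr) = 2.568 × 7.19 = 18.46 g
n(Cr) = 18.46 / 52.00 = 0.3550 mol; n(e⁻) = 3 × 0.3550 = 1.065 mol
Q = 1.065 × 96500 / 0.701 = 1.466×10^5 C
t = 1.466×10^5 / 4.88 = 30040 s = 501 min

501 min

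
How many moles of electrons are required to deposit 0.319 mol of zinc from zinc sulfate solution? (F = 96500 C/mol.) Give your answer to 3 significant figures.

0.638 mol

Zn²⁺ + 2e⁻ → Zn, so n(e⁻) = 2 × 0.319 = 0.6380 mol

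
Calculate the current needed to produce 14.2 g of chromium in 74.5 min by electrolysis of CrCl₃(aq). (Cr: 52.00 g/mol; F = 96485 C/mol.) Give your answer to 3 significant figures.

17.7 A

n(Cr) = 14.2 / 52.00 = 0.2731 mol
Cr³⁺ + 3e⁻ → Cr, so n(e⁻) = 3 × 0.2731 = 0.8193 mol
Q = 0.8193 × 96485 = 79050 C
I = Q / t = 79050 / 4470 s = 17.7 A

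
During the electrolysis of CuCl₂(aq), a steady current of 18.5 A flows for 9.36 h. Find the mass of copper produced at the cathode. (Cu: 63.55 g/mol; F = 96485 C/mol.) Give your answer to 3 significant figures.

205 g

Q = It = 18.5 × 33696 = 6.234×10^5 C
n(e⁻) = Q/F = 6.234×10^5/96485 = 6.461 mol
Cu²⁺ + 2e⁻ → Cu, so n(Cu) = 6.461 / 2 = 3.231 mol
m = 3.231 × 63.55 = 205 g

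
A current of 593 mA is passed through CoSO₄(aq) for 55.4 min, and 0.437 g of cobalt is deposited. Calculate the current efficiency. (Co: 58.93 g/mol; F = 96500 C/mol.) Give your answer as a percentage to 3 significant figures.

72.6%

Q = 0.593 × 3324 = 1971 C
n(e⁻) = 1971 / 96500 = 0.02042 mol
Co²⁺ + 2e⁻ → Co, so theoretical n(Co) = 0.01021 mol → 0.6017 g
Efficiency = 0.437 / 0.6017 = 0.7263 = 72.6%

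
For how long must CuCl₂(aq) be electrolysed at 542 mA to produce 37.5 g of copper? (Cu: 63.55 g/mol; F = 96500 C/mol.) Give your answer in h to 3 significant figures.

58.4 h

n(Cu) = 37.5 / 63.55 = 0.5901 mol
Cu²⁺ + 2e⁻ → Cu, so n(e⁻) = 2 × 0.5901 = 1.180 mol
Q = 1.180 × 96500 = 1.139×10^5 C
t = Q / I = 1.139×10^5 / 0.542 = 2.101×10^5 s = 58.4 h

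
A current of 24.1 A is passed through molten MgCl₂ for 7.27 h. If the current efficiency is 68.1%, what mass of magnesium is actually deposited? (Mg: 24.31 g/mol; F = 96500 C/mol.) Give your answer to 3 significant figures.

Q = 24.1 × 26172 = 6.307×10^5 C
n(e⁻) = 6.307×10^5 / 96500 = 6.536 mol
Mg²⁺ + 2e⁻ → Mg, so theoretical m(Mg) = 3.268 × 24.31 = 79.45 g
Actual mass = 68.1% × 79.45 = 54.1 g

54.1 g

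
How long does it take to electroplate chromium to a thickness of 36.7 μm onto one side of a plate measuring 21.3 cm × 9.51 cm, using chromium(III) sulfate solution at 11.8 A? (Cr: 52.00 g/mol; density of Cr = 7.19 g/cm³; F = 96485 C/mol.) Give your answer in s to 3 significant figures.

Plated area = 21.3 × 9.51 = 202.6 cm²
Volume = 202.6 × 36.7×10⁻⁴ cm = 0.7435 cm³
m(Cr) = 0.7435 × 7.19 = 5.346 g
n(Cr) = 5.346 / 52.00 = 0.1028 mol; n(e⁻) = 3 × 0.1028 = 0.3084 mol
Q = 0.3084 × 96485 = 29760 C
t = 29760 / 11.8 = 2522 s

2520 s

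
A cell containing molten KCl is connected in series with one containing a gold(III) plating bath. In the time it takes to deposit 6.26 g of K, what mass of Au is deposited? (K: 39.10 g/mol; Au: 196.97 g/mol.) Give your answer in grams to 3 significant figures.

10.5 g

n(K) = 6.26 / 39.10 = 0.1601 mol
K⁺ + e⁻ → K, so n(e⁻) = 0.1601 mol
Same current for the same time ⇒ same n(e⁻) = 0.1601 mol in both cells.
Au³⁺ + 3e⁻ → Au, so n(Au) = 0.1601 / 3 = 0.05337 mol
m(Au) = 0.05337 × 196.97 = 10.5 g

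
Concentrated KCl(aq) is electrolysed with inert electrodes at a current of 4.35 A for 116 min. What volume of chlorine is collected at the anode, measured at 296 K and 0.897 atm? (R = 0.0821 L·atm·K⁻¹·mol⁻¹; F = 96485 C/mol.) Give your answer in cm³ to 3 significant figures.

Q = It = 4.35 × 6960 = 30280 C
n(e⁻) = 30280 / 96485 = 0.3138 mol
2Cl⁻ → Cl₂ + 2e⁻, so n(Cl₂) = 0.3138 / 2 = 0.1569 mol
V = nRT/P = 0.1569 × 0.0821 × 296 / 0.897 = 4.251 L
= 4250 cm³

4250 cm³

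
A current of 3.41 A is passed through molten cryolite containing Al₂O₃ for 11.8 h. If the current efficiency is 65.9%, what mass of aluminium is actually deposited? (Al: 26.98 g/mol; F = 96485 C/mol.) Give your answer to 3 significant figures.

Q = 3.41 × 42480 = 1.449×10^5 C
n(e⁻) = 1.449×10^5 / 96485 = 1.502 mol
Al³⁺ + 3e⁻ → Al, so theoretical m(Al) = 0.5007 × 26.98 = 13.51 g
Actual mass = 65.9% × 13.51 = 8.90 g

8.90 g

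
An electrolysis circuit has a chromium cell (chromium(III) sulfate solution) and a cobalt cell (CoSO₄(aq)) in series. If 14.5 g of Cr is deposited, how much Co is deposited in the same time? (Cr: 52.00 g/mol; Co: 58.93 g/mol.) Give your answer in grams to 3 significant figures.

n(Cr) = 14.5 / 52.00 = 0.2788 mol
Cr³⁺ + 3e⁻ → Cr, so n(e⁻) = 3 × 0.2788 = 0.8364 mol
Since the cells are in series, n(e⁻) in the Co cell is also 0.8364 mol.
Co²⁺ + 2e⁻ → Co, so n(Co) = 0.8364 / 2 = 0.4182 mol
m(Co) = 0.4182 × 58.93 = 24.6 g

24.6 g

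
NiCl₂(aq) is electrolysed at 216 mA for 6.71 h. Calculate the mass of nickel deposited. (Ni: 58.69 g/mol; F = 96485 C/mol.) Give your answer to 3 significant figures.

1.59 g

Charge passed = 0.216 × 24156 = 5218 C
n(e⁻) = 5218 / 96485 = 0.05408 mol
Ni²⁺ + 2e⁻ → Ni, so n(Ni) = 0.05408 / 2 = 0.02704 mol
m = 0.02704 × 58.69 = 1.59 g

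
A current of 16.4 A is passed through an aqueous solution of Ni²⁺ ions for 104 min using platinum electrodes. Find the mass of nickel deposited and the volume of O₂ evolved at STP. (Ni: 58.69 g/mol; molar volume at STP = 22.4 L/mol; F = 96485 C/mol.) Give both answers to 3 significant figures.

31.1 g Ni; 5.94 L O₂

Q = 16.4 × 6240 = 1.023×10^5 C; n(e⁻) = 1.023×10^5 / 96485 = 1.060 mol
Cathode: Ni²⁺ + 2e⁻ → Ni → n(Ni) = 1.060/2 = 0.5300 mol → 31.1 g
Anode: 2H₂O → O₂ + 4H⁺ + 4e⁻ → n(O₂) = 1.060/4 = 0.2650 mol → 5.94 L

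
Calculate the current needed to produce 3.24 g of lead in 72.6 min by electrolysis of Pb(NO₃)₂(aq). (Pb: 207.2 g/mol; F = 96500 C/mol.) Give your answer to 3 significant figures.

n(Pb) = 3.24 / 207.2 = 0.01564 mol
Pb²⁺ + 2e⁻ → Pb, so n(e⁻) = 2 × 0.01564 = 0.03128 mol
Q = 0.03128 × 96500 = 3019 C
I = Q / t = 3019 / 4356 s = 0.693 A

0.693 A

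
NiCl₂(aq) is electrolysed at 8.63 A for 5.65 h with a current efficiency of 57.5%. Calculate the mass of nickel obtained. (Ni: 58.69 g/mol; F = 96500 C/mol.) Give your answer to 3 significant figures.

30.7 g

Q = 8.63 × 20340 = 1.755×10^5 C
n(e⁻) = 1.755×10^5 / 96500 = 1.819 mol
Ni²⁺ + 2e⁻ → Ni, so theoretical m(Ni) = 0.9095 × 58.69 = 53.38 g
Actual mass = 57.5% × 53.38 = 30.7 g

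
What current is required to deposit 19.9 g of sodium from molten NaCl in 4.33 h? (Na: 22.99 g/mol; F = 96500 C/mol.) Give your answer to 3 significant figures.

n(Na) = 19.9 / 22.99 = 0.8656 mol
Na⁺ + e⁻ → Na, so n(e⁻) = 0.8656 mol
Q = 0.8656 × 96500 = 83530 C
I = Q / t = 83530 / 15588 s = 5.36 A

5.36 A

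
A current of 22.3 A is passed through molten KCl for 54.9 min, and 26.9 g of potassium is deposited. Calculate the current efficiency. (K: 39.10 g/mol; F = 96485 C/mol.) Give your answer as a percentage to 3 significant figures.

90.4%

Q = 22.3 × 3294 = 73460 C
n(e⁻) = 73460 / 96485 = 0.7614 mol
K⁺ + e⁻ → K, so theoretical n(K) = 0.7614 mol → 29.77 g
Efficiency = 26.9 / 29.77 = 0.9036 = 90.4%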